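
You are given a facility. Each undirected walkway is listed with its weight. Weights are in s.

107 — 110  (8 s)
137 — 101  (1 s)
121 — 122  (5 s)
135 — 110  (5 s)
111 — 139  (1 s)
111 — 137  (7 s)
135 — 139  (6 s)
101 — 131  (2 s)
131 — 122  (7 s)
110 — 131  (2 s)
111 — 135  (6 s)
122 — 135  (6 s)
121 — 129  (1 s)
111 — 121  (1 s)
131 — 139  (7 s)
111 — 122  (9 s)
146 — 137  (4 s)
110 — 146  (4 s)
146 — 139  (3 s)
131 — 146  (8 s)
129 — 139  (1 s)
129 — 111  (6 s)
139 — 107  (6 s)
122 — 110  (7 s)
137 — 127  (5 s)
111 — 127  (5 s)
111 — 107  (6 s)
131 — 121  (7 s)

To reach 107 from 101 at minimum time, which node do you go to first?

Compare a few routes:
101 → 131 → 110 → 107: 2+2+8 = 12
101 → 137 → 146 → 139 → 107: 1+4+3+6 = 14
101 → 137 → 111 → 107: 1+7+6 = 14
The minimum is 12 s via 101 → 131 → 110 → 107.
So from 101 the first move is to 131.

131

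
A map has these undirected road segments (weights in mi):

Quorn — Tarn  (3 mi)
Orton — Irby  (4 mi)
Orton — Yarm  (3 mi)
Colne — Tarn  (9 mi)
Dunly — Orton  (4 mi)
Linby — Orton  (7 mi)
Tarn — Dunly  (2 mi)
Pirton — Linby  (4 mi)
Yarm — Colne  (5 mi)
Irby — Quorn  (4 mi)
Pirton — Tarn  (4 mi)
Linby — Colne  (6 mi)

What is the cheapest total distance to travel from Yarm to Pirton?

Running Dijkstra from Yarm:
Yarm: 0
Orton: 3  (via Yarm)
Colne: 5  (via Yarm)
Dunly: 7  (via Orton)
Irby: 7  (via Orton)
Tarn: 9  (via Dunly)
Linby: 10  (via Orton)
Quorn: 11  (via Irby)
Pirton: 13  (via Tarn)
Shortest route: Yarm–Orton–Dunly–Tarn–Pirton = 13 mi.

13 mi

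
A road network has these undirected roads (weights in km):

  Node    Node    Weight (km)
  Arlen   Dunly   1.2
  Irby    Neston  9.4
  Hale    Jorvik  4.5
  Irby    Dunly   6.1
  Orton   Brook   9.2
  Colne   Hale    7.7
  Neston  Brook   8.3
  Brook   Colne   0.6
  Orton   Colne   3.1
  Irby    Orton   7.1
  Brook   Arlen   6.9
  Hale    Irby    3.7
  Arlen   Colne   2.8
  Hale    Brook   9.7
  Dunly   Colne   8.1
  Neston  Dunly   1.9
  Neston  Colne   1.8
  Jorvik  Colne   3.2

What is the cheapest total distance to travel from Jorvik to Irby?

8.2 km

Running Dijkstra from Jorvik:
Jorvik: 0
Colne: 3.2  (via Jorvik)
Brook: 3.8  (via Colne)
Hale: 4.5  (via Jorvik)
Neston: 5  (via Colne)
Arlen: 6  (via Colne)
Orton: 6.3  (via Colne)
Dunly: 6.9  (via Neston)
Irby: 8.2  (via Hale)
Shortest route: Jorvik–Hale–Irby = 8.2 km.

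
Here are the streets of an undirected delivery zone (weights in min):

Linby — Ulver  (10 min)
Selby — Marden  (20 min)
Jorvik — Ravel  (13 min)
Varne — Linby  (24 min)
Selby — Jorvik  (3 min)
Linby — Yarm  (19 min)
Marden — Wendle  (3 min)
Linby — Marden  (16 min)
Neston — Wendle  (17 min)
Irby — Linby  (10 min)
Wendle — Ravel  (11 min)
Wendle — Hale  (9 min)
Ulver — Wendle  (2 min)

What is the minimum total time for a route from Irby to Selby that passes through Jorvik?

49 min

Shortest Irby→Jorvik: Irby → Linby → Ulver → Wendle → Ravel → Jorvik = 46
Best Jorvik to Selby: Jorvik → Selby costing 3
Total via Jorvik: 46 + 3 = 49 min.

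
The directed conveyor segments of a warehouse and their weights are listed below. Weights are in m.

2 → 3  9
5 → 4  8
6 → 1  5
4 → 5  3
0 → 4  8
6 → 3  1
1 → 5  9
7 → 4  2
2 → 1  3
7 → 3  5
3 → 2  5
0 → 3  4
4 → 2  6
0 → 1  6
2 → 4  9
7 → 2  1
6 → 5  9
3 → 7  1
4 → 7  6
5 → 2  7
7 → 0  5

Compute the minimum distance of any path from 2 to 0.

15 m

Shortest distances from 2:
2: 0
1: 3  (via 2)
3: 9  (via 2)
4: 9  (via 2)
7: 10  (via 3)
5: 12  (via 1)
0: 15  (via 7)
Shortest route: 2–3–7–0 = 15 m.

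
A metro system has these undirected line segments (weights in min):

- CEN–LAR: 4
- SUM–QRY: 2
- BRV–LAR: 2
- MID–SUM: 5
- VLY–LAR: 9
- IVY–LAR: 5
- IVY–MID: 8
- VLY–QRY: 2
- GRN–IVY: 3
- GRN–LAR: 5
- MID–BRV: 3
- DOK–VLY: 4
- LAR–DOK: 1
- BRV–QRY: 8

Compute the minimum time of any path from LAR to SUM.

Settle nodes by increasing distance from LAR:
LAR: 0
DOK: 1  (via LAR)
BRV: 2  (via LAR)
CEN: 4  (via LAR)
MID: 5  (via BRV)
GRN: 5  (via LAR)
VLY: 5  (via DOK)
IVY: 5  (via LAR)
QRY: 7  (via VLY)
SUM: 9  (via QRY)
Shortest route: LAR–DOK–VLY–QRY–SUM = 9 min.

9 min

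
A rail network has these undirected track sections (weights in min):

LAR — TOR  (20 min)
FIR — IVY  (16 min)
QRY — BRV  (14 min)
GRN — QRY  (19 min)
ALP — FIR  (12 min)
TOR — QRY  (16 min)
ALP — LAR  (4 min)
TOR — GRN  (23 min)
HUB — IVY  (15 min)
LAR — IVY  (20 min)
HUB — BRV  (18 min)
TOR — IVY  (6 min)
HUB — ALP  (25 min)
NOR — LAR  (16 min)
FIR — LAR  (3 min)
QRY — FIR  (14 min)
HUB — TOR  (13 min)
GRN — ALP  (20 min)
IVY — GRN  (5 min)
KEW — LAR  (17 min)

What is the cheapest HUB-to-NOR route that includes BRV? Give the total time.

Shortest HUB→BRV: HUB–BRV = 18
Best BRV to NOR: BRV–QRY–FIR–LAR–NOR costing 47
Total via BRV: 18 + 47 = 65 min.

65 min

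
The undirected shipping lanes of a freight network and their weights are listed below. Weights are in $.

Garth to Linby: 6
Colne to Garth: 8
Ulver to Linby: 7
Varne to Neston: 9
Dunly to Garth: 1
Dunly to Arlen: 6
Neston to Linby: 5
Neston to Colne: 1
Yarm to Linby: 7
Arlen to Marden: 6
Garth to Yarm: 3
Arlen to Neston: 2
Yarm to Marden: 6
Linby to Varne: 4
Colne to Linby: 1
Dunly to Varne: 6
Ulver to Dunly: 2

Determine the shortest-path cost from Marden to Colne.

$9

Candidate routes:
Marden - Arlen - Neston - Linby - Colne: 6+2+5+1 = 14
Marden - Arlen - Neston - Colne: 6+2+1 = 9
Marden - Yarm - Garth - Linby - Colne: 6+3+6+1 = 16
Marden - Yarm - Linby - Colne: 6+7+1 = 14
The minimum is $9 via Marden - Arlen - Neston - Colne.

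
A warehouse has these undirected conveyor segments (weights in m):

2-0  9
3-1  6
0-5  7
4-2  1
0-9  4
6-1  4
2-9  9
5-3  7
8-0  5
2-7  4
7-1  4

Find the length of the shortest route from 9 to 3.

18 m

Shortest distances from 9:
9: 0
0: 4  (via 9)
2: 9  (via 9)
8: 9  (via 0)
4: 10  (via 2)
5: 11  (via 0)
7: 13  (via 2)
1: 17  (via 7)
3: 18  (via 5)
Shortest route: 9 → 0 → 5 → 3 = 18 m.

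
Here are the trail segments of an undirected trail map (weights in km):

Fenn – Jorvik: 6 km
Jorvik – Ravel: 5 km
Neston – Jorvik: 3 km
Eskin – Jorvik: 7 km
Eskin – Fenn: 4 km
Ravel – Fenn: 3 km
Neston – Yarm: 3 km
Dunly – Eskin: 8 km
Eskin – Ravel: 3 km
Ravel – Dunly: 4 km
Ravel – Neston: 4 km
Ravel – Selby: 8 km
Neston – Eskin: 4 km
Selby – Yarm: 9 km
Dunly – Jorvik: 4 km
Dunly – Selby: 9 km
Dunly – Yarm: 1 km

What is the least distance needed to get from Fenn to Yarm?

Running Dijkstra from Fenn:
Fenn: 0
Ravel: 3  (via Fenn)
Eskin: 4  (via Fenn)
Jorvik: 6  (via Fenn)
Dunly: 7  (via Ravel)
Neston: 7  (via Ravel)
Yarm: 8  (via Dunly)
Shortest route: Fenn–Ravel–Dunly–Yarm = 8 km.

8 km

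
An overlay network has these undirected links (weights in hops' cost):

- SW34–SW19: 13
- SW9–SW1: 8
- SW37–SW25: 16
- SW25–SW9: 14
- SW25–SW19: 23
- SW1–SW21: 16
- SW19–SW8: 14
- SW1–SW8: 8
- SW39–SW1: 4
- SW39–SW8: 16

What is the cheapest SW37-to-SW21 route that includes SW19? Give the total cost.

Shortest SW37→SW19: SW37 → SW25 → SW19 = 39
Best SW19 to SW21: SW19 → SW8 → SW1 → SW21 costing 38
Total via SW19: 39 + 38 = 77 hops' cost.

77 hops' cost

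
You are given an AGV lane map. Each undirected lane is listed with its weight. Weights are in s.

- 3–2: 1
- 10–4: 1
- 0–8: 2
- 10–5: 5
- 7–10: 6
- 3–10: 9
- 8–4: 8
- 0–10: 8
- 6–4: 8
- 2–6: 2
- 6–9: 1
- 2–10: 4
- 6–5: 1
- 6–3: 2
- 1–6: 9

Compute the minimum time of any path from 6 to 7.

12 s

Candidate routes:
6 - 4 - 10 - 7: 8+1+6 = 15
6 - 5 - 10 - 7: 1+5+6 = 12
6 - 3 - 2 - 10 - 7: 2+1+4+6 = 13
The minimum is 12 s via 6 - 5 - 10 - 7.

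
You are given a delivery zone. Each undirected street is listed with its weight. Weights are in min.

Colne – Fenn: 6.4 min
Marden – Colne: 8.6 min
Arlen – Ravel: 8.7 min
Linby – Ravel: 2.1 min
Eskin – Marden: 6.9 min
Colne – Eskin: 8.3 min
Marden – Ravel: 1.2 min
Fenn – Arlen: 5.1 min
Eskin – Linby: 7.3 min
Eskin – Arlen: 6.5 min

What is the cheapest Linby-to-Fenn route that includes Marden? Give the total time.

Best Linby to Marden: Linby → Ravel → Marden costing 3.3
Best Marden to Fenn: Marden → Colne → Fenn costing 15
Total via Marden: 3.3 + 15 = 18.3 min.

18.3 min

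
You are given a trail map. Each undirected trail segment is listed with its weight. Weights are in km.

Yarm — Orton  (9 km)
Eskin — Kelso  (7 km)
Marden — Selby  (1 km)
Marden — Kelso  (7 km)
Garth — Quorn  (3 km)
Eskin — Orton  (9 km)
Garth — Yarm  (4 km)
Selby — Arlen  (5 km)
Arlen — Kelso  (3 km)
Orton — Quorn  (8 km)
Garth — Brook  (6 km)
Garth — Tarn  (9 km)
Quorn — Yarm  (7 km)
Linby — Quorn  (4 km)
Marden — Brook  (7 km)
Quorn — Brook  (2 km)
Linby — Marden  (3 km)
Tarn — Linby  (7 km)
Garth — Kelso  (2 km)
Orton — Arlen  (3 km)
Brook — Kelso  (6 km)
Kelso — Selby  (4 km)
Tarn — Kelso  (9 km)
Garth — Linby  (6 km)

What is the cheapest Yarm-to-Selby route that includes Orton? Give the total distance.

17 km

Shortest Yarm→Orton: Yarm → Orton = 9
Shortest Orton→Selby: Orton → Arlen → Selby = 8
Total via Orton: 9 + 8 = 17 km.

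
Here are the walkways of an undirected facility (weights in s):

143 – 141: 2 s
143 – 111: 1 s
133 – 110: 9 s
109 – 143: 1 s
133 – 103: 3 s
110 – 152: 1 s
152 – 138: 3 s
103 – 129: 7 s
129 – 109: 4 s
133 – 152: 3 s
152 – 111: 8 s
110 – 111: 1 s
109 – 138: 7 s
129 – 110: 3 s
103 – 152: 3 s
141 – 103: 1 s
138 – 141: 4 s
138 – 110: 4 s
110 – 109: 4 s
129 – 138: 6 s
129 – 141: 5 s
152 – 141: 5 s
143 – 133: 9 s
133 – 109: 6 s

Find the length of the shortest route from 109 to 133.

Candidate routes:
109 → 133: 6 = 6
109 → 143 → 111 → 110 → 152 → 133: 1+1+1+1+3 = 7
109 → 143 → 141 → 103 → 133: 1+2+1+3 = 7
Cheapest is 109 → 133 at 6 s.

6 s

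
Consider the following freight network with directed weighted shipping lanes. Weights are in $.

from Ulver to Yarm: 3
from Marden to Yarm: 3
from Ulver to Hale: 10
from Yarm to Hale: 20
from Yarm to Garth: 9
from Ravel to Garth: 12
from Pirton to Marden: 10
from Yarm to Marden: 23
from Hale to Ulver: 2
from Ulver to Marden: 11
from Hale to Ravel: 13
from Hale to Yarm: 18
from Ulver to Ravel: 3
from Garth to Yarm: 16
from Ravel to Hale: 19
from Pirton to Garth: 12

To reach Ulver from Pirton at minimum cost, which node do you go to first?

Compare a few routes:
Pirton–Garth–Yarm–Hale–Ulver: 12+16+20+2 = 50
Pirton–Marden–Yarm–Hale–Ulver: 10+3+20+2 = 35
The minimum is $35 via Pirton–Marden–Yarm–Hale–Ulver.
So from Pirton the first move is to Marden.

Marden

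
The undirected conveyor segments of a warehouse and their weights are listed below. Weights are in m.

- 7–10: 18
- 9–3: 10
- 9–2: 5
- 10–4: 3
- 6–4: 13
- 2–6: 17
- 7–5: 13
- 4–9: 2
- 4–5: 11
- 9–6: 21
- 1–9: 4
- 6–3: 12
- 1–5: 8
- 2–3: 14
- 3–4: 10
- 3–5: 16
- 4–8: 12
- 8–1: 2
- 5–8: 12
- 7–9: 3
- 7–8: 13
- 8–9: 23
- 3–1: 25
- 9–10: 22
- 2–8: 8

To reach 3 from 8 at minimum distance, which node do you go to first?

Candidate routes:
8 - 1 - 9 - 4 - 3: 2+4+2+10 = 18
8 - 1 - 9 - 3: 2+4+10 = 16
8 - 4 - 3: 12+10 = 22
8 - 2 - 3: 8+14 = 22
The minimum is 16 m via 8 - 1 - 9 - 3.
So from 8 the first move is to 1.

1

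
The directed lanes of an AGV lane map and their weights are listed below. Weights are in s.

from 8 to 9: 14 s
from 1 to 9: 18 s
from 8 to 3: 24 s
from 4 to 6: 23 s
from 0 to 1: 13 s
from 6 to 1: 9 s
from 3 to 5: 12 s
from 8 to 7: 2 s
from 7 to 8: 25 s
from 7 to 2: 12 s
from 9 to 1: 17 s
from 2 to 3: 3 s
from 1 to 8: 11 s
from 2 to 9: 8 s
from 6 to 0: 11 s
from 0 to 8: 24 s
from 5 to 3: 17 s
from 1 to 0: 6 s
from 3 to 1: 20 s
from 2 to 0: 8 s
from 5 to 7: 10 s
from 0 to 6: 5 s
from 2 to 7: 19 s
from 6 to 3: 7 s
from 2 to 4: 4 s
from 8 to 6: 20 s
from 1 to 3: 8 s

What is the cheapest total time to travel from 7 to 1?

33 s

Candidate routes:
7–2–9–1: 12+8+17 = 37
7–2–0–1: 12+8+13 = 33
7–2–3–1: 12+3+20 = 35
7–2–0–6–1: 12+8+5+9 = 34
Cheapest is 7–2–0–1 at 33 s.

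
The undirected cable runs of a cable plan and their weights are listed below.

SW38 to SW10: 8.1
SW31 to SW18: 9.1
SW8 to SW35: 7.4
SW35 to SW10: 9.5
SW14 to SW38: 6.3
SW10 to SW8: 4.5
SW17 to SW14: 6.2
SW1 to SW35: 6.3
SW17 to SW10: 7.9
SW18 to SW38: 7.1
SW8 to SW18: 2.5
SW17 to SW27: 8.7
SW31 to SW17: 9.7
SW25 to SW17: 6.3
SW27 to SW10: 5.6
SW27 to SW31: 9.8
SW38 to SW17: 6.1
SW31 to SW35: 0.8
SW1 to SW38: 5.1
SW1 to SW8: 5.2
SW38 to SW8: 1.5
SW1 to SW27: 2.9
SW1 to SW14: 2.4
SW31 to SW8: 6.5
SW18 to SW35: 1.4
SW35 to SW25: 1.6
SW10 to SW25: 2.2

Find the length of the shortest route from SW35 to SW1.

6.3

Running Dijkstra from SW35:
SW35: 0
SW31: 0.8  (via SW35)
SW18: 1.4  (via SW35)
SW25: 1.6  (via SW35)
SW10: 3.8  (via SW25)
SW8: 3.9  (via SW18)
SW38: 5.4  (via SW8)
SW1: 6.3  (via SW35)
Shortest route: SW35 → SW1 = 6.3.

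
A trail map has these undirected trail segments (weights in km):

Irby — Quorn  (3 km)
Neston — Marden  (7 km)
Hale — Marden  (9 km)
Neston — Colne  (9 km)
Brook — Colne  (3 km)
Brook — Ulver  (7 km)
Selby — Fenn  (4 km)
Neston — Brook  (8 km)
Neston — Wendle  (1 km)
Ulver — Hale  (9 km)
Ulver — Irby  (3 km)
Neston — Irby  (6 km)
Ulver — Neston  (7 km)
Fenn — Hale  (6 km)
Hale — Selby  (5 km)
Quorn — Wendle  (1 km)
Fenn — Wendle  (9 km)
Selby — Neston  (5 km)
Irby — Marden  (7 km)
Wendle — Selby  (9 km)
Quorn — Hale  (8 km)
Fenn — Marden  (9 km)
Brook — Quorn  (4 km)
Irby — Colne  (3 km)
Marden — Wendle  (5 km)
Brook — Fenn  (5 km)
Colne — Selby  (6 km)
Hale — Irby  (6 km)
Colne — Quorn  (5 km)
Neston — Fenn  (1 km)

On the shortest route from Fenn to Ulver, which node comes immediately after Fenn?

Compare a few routes:
Fenn → Neston → Wendle → Quorn → Irby → Ulver: 1+1+1+3+3 = 9
Fenn → Neston → Ulver: 1+7 = 8
Fenn → Neston → Irby → Ulver: 1+6+3 = 10
The minimum is 8 km via Fenn → Neston → Ulver.
So from Fenn the first move is to Neston.

Neston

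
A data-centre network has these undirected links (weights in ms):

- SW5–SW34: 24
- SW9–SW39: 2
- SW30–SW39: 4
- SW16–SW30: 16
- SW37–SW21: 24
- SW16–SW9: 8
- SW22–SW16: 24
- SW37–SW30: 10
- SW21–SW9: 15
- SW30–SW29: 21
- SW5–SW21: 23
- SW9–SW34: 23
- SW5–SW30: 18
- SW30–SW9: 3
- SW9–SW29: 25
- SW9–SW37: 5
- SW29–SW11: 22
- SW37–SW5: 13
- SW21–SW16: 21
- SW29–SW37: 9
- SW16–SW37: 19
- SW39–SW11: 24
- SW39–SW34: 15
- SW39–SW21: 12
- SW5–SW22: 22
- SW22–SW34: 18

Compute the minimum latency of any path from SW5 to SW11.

44 ms

Settle nodes by increasing distance from SW5:
SW5: 0
SW37: 13  (via SW5)
SW30: 18  (via SW5)
SW9: 18  (via SW37)
SW39: 20  (via SW9)
SW29: 22  (via SW37)
SW22: 22  (via SW5)
SW21: 23  (via SW5)
SW34: 24  (via SW5)
SW16: 26  (via SW9)
SW11: 44  (via SW39)
Shortest route: SW5 → SW37 → SW9 → SW39 → SW11 = 44 ms.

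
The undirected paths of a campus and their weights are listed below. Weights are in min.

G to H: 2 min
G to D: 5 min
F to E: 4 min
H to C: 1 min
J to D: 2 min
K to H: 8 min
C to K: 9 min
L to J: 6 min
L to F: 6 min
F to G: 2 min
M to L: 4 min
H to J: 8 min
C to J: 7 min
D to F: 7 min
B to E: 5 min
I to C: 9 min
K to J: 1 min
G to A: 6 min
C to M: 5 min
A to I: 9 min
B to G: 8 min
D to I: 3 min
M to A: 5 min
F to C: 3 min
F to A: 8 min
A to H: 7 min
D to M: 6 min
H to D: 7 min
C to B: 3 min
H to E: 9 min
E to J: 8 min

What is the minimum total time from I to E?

Settle nodes by increasing distance from I:
I: 0
D: 3  (via I)
J: 5  (via D)
K: 6  (via J)
G: 8  (via D)
A: 9  (via I)
C: 9  (via I)
M: 9  (via D)
F: 10  (via D)
H: 10  (via D)
L: 11  (via J)
B: 12  (via C)
E: 13  (via J)
Shortest route: I → D → J → E = 13 min.

13 min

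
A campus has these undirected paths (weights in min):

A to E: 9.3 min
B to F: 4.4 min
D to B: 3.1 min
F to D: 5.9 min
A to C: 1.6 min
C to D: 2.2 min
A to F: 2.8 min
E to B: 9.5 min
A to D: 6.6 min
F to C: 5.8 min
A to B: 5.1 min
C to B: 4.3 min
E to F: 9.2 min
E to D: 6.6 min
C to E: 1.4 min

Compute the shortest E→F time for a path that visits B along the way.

10.1 min

Shortest E→B: E–C–B = 5.7
Shortest B→F: B–F = 4.4
Total via B: 5.7 + 4.4 = 10.1 min.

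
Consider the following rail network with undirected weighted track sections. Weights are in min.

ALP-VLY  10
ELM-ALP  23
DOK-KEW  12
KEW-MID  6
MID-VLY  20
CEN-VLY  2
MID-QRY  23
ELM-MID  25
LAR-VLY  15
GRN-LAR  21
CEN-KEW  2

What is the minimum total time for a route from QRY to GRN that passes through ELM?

117 min

Best QRY to ELM: QRY–MID–ELM costing 48
Best ELM to GRN: ELM–ALP–VLY–LAR–GRN costing 69
Total via ELM: 48 + 69 = 117 min.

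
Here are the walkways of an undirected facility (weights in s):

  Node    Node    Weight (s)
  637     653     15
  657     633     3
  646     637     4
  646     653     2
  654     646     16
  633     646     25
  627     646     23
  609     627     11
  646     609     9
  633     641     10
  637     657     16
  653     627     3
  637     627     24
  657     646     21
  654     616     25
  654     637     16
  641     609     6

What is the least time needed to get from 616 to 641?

Candidate routes:
616 - 654 - 646 - 609 - 641: 25+16+9+6 = 56
616 - 654 - 637 - 646 - 609 - 641: 25+16+4+9+6 = 60
616 - 654 - 646 - 653 - 627 - 609 - 641: 25+16+2+3+11+6 = 63
The minimum is 56 s via 616 - 654 - 646 - 609 - 641.

56 s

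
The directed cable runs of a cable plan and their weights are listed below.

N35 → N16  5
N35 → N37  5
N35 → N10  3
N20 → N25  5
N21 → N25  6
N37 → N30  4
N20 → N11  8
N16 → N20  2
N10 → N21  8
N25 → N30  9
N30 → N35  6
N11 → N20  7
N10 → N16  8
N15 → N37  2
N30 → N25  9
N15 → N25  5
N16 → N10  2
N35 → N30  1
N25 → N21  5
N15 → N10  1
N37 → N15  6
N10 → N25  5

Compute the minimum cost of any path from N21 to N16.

26

Candidate routes:
N21 - N25 - N30 - N35 - N16: 6+9+6+5 = 26
N21 - N25 - N30 - N35 - N10 - N16: 6+9+6+3+8 = 32
N21 - N25 - N30 - N35 - N37 - N15 - N10 - N16: 6+9+6+5+6+1+8 = 41
The minimum is 26 via N21 - N25 - N30 - N35 - N16.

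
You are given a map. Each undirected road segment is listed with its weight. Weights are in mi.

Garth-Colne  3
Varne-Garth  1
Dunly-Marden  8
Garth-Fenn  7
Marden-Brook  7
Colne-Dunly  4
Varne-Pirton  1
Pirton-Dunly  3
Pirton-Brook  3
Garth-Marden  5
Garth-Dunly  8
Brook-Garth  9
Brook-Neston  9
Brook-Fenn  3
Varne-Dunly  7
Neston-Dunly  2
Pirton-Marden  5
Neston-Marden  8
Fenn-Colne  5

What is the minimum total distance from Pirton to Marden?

Compare a few routes:
Pirton → Marden: 5 = 5
Pirton → Varne → Garth → Marden: 1+1+5 = 7
The minimum is 5 mi via Pirton → Marden.

5 mi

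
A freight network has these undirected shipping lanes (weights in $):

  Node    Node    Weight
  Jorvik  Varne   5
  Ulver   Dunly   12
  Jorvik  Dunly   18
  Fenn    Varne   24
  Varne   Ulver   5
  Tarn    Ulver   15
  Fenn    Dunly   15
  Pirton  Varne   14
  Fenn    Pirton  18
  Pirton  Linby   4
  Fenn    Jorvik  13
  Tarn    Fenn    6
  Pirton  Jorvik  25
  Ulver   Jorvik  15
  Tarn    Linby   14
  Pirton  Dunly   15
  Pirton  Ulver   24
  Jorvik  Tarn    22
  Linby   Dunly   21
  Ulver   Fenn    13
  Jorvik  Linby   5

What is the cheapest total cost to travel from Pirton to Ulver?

Settle nodes by increasing distance from Pirton:
Pirton: 0
Linby: 4  (via Pirton)
Jorvik: 9  (via Linby)
Varne: 14  (via Pirton)
Dunly: 15  (via Pirton)
Tarn: 18  (via Linby)
Fenn: 18  (via Pirton)
Ulver: 19  (via Varne)
Shortest route: Pirton–Varne–Ulver = $19.

$19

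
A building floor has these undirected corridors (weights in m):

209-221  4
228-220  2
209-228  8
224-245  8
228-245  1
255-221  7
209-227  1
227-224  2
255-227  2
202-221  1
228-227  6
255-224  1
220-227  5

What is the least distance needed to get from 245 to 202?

13 m

Enumerating some paths:
245 → 228 → 209 → 221 → 202: 1+8+4+1 = 14
245 → 228 → 220 → 227 → 209 → 221 → 202: 1+2+5+1+4+1 = 14
245 → 228 → 227 → 209 → 221 → 202: 1+6+1+4+1 = 13
The minimum is 13 m via 245 → 228 → 227 → 209 → 221 → 202.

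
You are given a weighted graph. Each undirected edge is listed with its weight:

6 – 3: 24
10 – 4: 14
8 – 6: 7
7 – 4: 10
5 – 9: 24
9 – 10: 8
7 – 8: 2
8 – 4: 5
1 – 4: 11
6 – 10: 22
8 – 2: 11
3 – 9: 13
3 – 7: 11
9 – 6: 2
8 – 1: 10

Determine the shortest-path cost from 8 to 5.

33

Shortest distances from 8:
8: 0
7: 2  (via 8)
4: 5  (via 8)
6: 7  (via 8)
9: 9  (via 6)
1: 10  (via 8)
2: 11  (via 8)
3: 13  (via 7)
10: 17  (via 9)
5: 33  (via 9)
Shortest route: 8 → 6 → 9 → 5 = 33.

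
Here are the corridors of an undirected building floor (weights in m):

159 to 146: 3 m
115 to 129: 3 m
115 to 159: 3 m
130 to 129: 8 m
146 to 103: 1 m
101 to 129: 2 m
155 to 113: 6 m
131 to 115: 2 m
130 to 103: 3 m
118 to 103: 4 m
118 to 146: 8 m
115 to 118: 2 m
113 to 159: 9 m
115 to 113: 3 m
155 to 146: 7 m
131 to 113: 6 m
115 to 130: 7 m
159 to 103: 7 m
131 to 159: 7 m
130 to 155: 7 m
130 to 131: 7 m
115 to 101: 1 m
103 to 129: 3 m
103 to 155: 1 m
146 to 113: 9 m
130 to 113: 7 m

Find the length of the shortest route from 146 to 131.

Running Dijkstra from 146:
146: 0
103: 1  (via 146)
155: 2  (via 103)
159: 3  (via 146)
130: 4  (via 103)
129: 4  (via 103)
118: 5  (via 103)
101: 6  (via 129)
115: 6  (via 159)
131: 8  (via 115)
Shortest route: 146 → 159 → 115 → 131 = 8 m.

8 m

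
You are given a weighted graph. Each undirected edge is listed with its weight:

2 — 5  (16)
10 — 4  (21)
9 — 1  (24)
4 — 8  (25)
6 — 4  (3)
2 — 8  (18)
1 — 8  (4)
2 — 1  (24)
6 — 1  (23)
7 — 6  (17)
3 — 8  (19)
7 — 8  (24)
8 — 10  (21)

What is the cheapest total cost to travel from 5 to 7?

Enumerating some paths:
5 - 2 - 8 - 4 - 6 - 7: 16+18+25+3+17 = 79
5 - 2 - 1 - 8 - 7: 16+24+4+24 = 68
5 - 2 - 8 - 1 - 6 - 7: 16+18+4+23+17 = 78
5 - 2 - 8 - 7: 16+18+24 = 58
Cheapest is 5 - 2 - 8 - 7 at 58.

58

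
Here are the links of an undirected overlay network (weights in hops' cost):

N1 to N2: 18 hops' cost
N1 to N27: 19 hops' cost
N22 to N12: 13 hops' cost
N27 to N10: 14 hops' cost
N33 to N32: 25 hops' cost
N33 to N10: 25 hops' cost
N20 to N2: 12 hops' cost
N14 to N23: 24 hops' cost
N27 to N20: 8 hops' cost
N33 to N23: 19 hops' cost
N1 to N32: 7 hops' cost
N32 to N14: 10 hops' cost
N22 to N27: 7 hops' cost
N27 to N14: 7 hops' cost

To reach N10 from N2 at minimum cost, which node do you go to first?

N20

Enumerating some paths:
N2 → N1 → N32 → N14 → N27 → N10: 18+7+10+7+14 = 56
N2 → N1 → N27 → N10: 18+19+14 = 51
N2 → N20 → N27 → N10: 12+8+14 = 34
N2 → N1 → N32 → N33 → N10: 18+7+25+25 = 75
Cheapest is N2 → N20 → N27 → N10 at 34 hops' cost.
So from N2 the first move is to N20.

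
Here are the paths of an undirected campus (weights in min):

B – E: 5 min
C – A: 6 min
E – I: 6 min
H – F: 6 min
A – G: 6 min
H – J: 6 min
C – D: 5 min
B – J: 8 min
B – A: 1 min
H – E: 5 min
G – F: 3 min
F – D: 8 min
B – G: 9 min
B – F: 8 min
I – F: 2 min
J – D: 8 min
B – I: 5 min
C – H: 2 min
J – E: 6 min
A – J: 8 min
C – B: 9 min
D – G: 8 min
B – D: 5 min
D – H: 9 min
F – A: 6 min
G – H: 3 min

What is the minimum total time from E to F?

Running Dijkstra from E:
E: 0
B: 5  (via E)
H: 5  (via E)
A: 6  (via B)
I: 6  (via E)
J: 6  (via E)
C: 7  (via H)
F: 8  (via I)
Shortest route: E–I–F = 8 min.

8 min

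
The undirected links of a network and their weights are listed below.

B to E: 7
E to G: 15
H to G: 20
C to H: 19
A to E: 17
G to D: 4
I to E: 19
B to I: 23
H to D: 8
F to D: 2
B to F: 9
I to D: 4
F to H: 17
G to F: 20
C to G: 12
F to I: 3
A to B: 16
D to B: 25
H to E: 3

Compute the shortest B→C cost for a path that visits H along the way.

Best B to H: B–E–H costing 10
Best H to C: H–C costing 19
Total via H: 10 + 19 = 29.

29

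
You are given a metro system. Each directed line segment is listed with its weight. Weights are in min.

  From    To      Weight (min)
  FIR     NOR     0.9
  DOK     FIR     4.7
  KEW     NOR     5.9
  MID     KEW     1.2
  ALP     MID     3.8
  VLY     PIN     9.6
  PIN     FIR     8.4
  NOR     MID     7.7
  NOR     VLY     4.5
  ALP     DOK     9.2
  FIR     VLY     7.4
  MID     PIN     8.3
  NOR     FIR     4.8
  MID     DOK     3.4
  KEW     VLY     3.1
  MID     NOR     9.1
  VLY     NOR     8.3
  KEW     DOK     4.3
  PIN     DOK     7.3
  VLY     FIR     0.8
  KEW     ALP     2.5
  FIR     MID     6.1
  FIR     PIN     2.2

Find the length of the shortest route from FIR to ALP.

9.8 min

Compare a few routes:
FIR–MID–KEW–ALP: 6.1+1.2+2.5 = 9.8
FIR–NOR–MID–KEW–ALP: 0.9+7.7+1.2+2.5 = 12.3
The minimum is 9.8 min via FIR–MID–KEW–ALP.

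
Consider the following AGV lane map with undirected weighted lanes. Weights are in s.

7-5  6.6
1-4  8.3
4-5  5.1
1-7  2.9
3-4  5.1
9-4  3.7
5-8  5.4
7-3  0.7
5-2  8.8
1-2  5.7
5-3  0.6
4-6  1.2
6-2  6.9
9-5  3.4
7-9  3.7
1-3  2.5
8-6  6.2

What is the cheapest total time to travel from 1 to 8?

8.5 s

Shortest distances from 1:
1: 0
3: 2.5  (via 1)
7: 2.9  (via 1)
5: 3.1  (via 3)
2: 5.7  (via 1)
9: 6.5  (via 5)
4: 7.6  (via 3)
8: 8.5  (via 5)
Shortest route: 1–3–5–8 = 8.5 s.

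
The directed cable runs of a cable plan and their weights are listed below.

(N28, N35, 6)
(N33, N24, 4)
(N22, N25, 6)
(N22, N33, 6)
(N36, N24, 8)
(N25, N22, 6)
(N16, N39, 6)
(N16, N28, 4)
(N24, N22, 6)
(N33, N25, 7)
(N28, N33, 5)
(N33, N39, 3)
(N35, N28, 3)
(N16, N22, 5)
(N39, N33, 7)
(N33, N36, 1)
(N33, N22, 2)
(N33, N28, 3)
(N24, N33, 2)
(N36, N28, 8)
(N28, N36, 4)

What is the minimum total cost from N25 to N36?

13

Candidate routes:
N25 → N22 → N33 → N36: 6+6+1 = 13
N25 → N22 → N33 → N28 → N36: 6+6+3+4 = 19
Cheapest is N25 → N22 → N33 → N36 at 13.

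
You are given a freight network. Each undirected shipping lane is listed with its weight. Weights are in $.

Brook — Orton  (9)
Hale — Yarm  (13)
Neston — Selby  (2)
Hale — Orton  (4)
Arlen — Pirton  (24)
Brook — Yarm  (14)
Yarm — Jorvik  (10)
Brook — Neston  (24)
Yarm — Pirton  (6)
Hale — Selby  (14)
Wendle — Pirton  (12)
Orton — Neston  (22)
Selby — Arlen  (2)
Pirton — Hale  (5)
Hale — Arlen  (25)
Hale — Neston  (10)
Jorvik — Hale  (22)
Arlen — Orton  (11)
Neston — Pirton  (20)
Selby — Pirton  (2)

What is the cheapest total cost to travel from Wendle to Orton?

$21

Shortest distances from Wendle:
Wendle: 0
Pirton: 12  (via Wendle)
Selby: 14  (via Pirton)
Neston: 16  (via Selby)
Arlen: 16  (via Selby)
Hale: 17  (via Pirton)
Yarm: 18  (via Pirton)
Orton: 21  (via Hale)
Shortest route: Wendle–Pirton–Hale–Orton = $21.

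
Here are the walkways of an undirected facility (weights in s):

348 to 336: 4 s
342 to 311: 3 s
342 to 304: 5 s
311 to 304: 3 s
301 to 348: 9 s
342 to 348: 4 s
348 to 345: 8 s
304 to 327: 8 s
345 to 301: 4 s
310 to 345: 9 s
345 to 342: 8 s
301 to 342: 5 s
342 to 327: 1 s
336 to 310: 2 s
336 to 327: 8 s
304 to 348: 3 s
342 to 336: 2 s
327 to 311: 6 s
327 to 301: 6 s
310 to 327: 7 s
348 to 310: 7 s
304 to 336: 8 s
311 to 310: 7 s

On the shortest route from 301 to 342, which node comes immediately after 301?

342

Candidate routes:
301–327–342: 6+1 = 7
301–342: 5 = 5
301–345–342: 4+8 = 12
Cheapest is 301–342 at 5 s.
So from 301 the first move is to 342.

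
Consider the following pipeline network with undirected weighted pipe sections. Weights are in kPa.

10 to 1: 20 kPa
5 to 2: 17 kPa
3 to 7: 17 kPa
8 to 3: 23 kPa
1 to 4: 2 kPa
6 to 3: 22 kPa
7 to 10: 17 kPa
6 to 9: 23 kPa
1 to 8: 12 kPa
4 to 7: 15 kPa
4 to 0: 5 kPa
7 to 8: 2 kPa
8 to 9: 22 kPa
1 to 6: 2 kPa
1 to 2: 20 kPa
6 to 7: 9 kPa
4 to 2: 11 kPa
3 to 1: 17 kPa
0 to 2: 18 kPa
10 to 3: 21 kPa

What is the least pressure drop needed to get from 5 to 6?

Running Dijkstra from 5:
5: 0
2: 17  (via 5)
4: 28  (via 2)
1: 30  (via 4)
6: 32  (via 1)
Shortest route: 5 → 2 → 4 → 1 → 6 = 32 kPa.

32 kPa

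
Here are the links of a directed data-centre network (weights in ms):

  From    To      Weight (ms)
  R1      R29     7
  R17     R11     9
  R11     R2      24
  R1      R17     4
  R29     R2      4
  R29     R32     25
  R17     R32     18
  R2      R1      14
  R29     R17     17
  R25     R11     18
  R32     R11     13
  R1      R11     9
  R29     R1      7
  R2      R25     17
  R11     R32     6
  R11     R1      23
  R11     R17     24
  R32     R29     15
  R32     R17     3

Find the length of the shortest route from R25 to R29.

39 ms

Running Dijkstra from R25:
R25: 0
R11: 18  (via R25)
R32: 24  (via R11)
R17: 27  (via R32)
R29: 39  (via R32)
Shortest route: R25–R11–R32–R29 = 39 ms.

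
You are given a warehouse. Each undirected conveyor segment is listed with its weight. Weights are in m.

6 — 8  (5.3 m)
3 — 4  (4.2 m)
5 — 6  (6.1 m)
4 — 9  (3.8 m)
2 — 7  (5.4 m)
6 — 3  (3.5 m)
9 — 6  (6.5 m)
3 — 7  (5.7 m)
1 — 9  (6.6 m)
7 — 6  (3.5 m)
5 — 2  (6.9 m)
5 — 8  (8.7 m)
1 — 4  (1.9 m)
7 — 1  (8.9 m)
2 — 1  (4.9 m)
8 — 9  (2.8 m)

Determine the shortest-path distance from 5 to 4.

13.7 m

Enumerating some paths:
5 → 6 → 3 → 4: 6.1+3.5+4.2 = 13.8
5 → 2 → 1 → 4: 6.9+4.9+1.9 = 13.7
Cheapest is 5 → 2 → 1 → 4 at 13.7 m.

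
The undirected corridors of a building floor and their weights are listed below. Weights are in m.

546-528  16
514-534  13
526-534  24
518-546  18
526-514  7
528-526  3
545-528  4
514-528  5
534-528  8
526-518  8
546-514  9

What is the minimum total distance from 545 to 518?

15 m

Compare a few routes:
545 - 528 - 514 - 526 - 518: 4+5+7+8 = 24
545 - 528 - 526 - 518: 4+3+8 = 15
545 - 528 - 514 - 546 - 518: 4+5+9+18 = 36
The minimum is 15 m via 545 - 528 - 526 - 518.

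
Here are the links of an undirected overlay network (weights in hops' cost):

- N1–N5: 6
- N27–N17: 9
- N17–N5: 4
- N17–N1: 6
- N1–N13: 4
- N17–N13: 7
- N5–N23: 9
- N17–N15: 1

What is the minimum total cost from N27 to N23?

22 hops' cost

Enumerating some paths:
N27 - N17 - N5 - N23: 9+4+9 = 22
N27 - N17 - N1 - N5 - N23: 9+6+6+9 = 30
The minimum is 22 hops' cost via N27 - N17 - N5 - N23.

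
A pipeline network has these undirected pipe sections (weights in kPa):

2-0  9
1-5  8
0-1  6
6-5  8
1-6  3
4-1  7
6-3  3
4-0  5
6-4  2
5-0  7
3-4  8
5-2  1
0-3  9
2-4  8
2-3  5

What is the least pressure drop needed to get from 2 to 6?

Compare a few routes:
2–5–6: 1+8 = 9
2–3–6: 5+3 = 8
2–4–6: 8+2 = 10
Cheapest is 2–3–6 at 8 kPa.

8 kPa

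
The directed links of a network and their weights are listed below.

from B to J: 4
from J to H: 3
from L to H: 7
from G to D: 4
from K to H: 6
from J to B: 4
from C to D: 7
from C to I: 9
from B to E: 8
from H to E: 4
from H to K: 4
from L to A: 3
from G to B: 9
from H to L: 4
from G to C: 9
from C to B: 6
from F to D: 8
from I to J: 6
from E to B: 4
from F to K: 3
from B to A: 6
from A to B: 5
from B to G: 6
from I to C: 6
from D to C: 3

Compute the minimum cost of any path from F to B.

17

Settle nodes by increasing distance from F:
F: 0
K: 3  (via F)
D: 8  (via F)
H: 9  (via K)
C: 11  (via D)
E: 13  (via H)
L: 13  (via H)
A: 16  (via L)
B: 17  (via C)
Shortest route: F–D–C–B = 17.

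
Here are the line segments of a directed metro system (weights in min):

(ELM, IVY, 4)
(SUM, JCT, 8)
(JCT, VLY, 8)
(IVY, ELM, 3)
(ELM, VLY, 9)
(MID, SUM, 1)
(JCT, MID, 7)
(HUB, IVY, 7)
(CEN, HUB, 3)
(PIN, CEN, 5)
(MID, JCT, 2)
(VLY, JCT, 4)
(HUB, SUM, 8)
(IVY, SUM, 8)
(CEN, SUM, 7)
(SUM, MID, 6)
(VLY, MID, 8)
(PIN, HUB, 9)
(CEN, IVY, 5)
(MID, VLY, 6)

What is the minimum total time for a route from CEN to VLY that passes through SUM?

19 min

Shortest CEN→SUM: CEN–SUM = 7
Best SUM to VLY: SUM–MID–VLY costing 12
Total via SUM: 7 + 12 = 19 min.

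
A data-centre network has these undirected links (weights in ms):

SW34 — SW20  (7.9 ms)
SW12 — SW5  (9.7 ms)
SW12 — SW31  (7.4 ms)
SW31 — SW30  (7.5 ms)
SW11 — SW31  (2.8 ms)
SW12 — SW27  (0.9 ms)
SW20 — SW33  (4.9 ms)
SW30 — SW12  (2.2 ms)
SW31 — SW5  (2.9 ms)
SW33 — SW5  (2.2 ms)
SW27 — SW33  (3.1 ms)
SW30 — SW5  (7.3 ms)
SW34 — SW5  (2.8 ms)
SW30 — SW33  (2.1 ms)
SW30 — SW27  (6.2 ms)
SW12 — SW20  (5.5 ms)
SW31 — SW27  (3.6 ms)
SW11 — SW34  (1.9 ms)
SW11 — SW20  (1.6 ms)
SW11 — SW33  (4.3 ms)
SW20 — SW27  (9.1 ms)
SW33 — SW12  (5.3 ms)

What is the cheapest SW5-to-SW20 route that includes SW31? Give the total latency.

7.3 ms

Best SW5 to SW31: SW5–SW31 costing 2.9
Best SW31 to SW20: SW31–SW11–SW20 costing 4.4
Total via SW31: 2.9 + 4.4 = 7.3 ms.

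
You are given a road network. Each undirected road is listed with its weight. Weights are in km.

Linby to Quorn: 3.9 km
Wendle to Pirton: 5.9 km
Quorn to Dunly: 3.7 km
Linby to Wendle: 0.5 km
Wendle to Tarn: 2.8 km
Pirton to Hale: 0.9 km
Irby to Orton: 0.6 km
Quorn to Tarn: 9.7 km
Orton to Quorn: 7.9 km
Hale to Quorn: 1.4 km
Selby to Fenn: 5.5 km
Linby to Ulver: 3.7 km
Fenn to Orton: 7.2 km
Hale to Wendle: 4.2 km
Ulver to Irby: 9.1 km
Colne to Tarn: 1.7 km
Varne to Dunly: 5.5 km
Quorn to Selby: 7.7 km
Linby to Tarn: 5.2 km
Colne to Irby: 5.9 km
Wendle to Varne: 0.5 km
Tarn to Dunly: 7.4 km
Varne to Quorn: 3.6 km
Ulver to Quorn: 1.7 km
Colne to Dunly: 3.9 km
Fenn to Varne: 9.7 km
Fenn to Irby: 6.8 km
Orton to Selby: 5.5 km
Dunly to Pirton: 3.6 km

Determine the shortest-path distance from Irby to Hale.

Shortest distances from Irby:
Irby: 0
Orton: 0.6  (via Irby)
Colne: 5.9  (via Irby)
Selby: 6.1  (via Orton)
Fenn: 6.8  (via Irby)
Tarn: 7.6  (via Colne)
Quorn: 8.5  (via Orton)
Ulver: 9.1  (via Irby)
Dunly: 9.8  (via Colne)
Hale: 9.9  (via Quorn)
Shortest route: Irby → Orton → Quorn → Hale = 9.9 km.

9.9 km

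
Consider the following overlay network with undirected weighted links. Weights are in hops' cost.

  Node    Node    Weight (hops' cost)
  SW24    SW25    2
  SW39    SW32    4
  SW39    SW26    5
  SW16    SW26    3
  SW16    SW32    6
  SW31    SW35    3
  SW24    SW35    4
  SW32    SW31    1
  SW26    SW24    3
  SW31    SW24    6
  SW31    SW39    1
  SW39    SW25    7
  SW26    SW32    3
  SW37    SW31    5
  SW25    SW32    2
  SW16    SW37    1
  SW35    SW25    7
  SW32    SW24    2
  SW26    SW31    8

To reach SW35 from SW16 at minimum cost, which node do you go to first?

Compare a few routes:
SW16–SW37–SW31–SW35: 1+5+3 = 9
SW16–SW32–SW31–SW35: 6+1+3 = 10
SW16–SW26–SW24–SW35: 3+3+4 = 10
SW16–SW26–SW32–SW31–SW35: 3+3+1+3 = 10
The minimum is 9 hops' cost via SW16–SW37–SW31–SW35.
So from SW16 the first move is to SW37.

SW37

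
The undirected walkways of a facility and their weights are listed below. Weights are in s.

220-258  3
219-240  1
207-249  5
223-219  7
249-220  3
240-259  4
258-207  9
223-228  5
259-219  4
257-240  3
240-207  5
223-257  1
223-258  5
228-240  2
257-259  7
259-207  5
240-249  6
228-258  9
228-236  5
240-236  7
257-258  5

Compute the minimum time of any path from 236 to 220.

16 s

Running Dijkstra from 236:
236: 0
228: 5  (via 236)
240: 7  (via 236)
219: 8  (via 240)
257: 10  (via 240)
223: 10  (via 228)
259: 11  (via 240)
207: 12  (via 240)
249: 13  (via 240)
258: 14  (via 228)
220: 16  (via 249)
Shortest route: 236–240–249–220 = 16 s.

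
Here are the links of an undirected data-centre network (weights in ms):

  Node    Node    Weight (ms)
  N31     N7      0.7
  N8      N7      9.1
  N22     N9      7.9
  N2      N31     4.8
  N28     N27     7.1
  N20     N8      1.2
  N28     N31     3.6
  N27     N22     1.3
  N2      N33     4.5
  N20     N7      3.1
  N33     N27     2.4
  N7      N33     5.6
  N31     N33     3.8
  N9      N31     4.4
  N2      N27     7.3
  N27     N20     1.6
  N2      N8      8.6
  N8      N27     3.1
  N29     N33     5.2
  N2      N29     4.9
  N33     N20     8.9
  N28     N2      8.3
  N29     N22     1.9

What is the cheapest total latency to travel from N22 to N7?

6 ms

Candidate routes:
N22 - N27 - N8 - N20 - N7: 1.3+3.1+1.2+3.1 = 8.7
N22 - N27 - N33 - N31 - N7: 1.3+2.4+3.8+0.7 = 8.2
N22 - N27 - N20 - N7: 1.3+1.6+3.1 = 6
Cheapest is N22 - N27 - N20 - N7 at 6 ms.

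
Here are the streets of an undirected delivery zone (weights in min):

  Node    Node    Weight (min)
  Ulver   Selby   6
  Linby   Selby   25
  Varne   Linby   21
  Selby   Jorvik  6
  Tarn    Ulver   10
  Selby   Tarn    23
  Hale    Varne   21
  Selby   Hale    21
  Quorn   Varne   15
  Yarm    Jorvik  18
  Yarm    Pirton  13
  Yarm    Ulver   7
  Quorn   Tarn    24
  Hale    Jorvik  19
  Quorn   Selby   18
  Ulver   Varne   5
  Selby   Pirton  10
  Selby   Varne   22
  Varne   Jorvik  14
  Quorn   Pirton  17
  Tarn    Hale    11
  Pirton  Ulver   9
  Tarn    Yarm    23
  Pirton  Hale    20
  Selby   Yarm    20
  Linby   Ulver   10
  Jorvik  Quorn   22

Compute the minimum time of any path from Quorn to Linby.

30 min

Compare a few routes:
Quorn–Selby–Ulver–Linby: 18+6+10 = 34
Quorn–Varne–Ulver–Linby: 15+5+10 = 30
Cheapest is Quorn–Varne–Ulver–Linby at 30 min.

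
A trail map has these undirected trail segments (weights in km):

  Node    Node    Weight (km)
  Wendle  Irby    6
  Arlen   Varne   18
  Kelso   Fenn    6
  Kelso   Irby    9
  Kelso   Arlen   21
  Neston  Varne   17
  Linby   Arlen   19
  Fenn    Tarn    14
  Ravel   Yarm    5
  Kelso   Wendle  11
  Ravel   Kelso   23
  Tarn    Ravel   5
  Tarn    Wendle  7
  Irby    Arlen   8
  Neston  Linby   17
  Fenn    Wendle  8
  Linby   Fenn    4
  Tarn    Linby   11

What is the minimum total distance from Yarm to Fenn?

Compare a few routes:
Yarm - Ravel - Tarn - Fenn: 5+5+14 = 24
Yarm - Ravel - Tarn - Wendle - Fenn: 5+5+7+8 = 25
Yarm - Ravel - Tarn - Linby - Fenn: 5+5+11+4 = 25
The minimum is 24 km via Yarm - Ravel - Tarn - Fenn.

24 km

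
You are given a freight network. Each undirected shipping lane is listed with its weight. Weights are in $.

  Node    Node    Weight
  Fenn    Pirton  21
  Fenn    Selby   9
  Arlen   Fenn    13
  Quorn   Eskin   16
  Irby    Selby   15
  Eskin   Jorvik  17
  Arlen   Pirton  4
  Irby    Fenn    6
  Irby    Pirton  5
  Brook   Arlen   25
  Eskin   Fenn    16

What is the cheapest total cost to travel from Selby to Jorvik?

Candidate routes:
Selby - Irby - Fenn - Eskin - Jorvik: 15+6+16+17 = 54
Selby - Fenn - Eskin - Jorvik: 9+16+17 = 42
The minimum is $42 via Selby - Fenn - Eskin - Jorvik.

$42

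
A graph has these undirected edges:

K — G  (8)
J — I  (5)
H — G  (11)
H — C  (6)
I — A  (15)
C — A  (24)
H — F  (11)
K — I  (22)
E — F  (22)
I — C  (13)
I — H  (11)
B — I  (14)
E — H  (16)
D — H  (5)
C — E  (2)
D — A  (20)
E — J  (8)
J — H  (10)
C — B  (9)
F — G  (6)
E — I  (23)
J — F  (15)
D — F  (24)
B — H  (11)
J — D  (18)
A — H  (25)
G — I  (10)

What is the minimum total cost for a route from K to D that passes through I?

34

Shortest K→I: K–G–I = 18
Best I to D: I–H–D costing 16
Total via I: 18 + 16 = 34.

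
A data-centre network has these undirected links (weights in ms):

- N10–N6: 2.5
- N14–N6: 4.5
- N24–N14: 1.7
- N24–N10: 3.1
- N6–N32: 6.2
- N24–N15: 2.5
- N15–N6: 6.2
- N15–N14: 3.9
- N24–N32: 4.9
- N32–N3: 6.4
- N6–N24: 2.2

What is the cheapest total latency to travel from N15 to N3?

Enumerating some paths:
N15 → N24 → N6 → N32 → N3: 2.5+2.2+6.2+6.4 = 17.3
N15 → N24 → N32 → N3: 2.5+4.9+6.4 = 13.8
N15 → N6 → N32 → N3: 6.2+6.2+6.4 = 18.8
N15 → N14 → N24 → N32 → N3: 3.9+1.7+4.9+6.4 = 16.9
Cheapest is N15 → N24 → N32 → N3 at 13.8 ms.

13.8 ms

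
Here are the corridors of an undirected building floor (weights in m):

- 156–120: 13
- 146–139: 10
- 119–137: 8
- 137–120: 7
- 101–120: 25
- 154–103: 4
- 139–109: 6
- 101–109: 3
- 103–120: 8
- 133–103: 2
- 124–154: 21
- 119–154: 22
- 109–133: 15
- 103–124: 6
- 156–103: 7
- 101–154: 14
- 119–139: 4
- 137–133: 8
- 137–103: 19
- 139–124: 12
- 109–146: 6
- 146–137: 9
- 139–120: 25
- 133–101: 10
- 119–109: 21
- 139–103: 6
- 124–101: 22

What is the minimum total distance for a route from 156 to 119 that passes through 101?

32 m

Best 156 to 101: 156 → 103 → 133 → 101 costing 19
Best 101 to 119: 101 → 109 → 139 → 119 costing 13
Total via 101: 19 + 13 = 32 m.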